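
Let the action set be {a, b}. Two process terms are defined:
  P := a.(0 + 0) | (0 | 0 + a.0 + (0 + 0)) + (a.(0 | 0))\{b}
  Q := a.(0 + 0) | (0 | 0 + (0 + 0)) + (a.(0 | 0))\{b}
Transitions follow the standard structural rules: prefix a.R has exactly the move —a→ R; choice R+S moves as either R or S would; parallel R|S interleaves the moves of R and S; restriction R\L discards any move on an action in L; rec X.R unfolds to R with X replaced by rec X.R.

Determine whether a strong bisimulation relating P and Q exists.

P ≁ Q

P's transition system — 5 states:
  s0 = a.(0 + 0) | (0 | 0 + a.0 + (0 + 0)) + (a.(0 | 0))\{b} | -a-> s1, -a-> s2, -a-> s3
  s1 = (0 + 0) | (0 | 0 + a.0 + (0 + 0)) | -a-> s4
  s2 = (0 | 0)\{b} | deadlocked
  s3 = a.(0 + 0) | 0 | -a-> s4
  s4 = (0 + 0) | 0 | deadlocked
Q's transition system — 3 states:
  t0 = a.(0 + 0) | (0 | 0 + (0 + 0)) + (a.(0 | 0))\{b} | -a-> t1, -a-> t2
  t1 = (0 + 0) | (0 | 0 + (0 + 0)) | deadlocked
  t2 = (0 | 0)\{b} | deadlocked
Partition-refinement fixed point:
  B0 = {s0}
  B1 = {s1, s3, t0}
  B2 = {s2, s4, t1, t2}
s0 ∈ B0, t0 ∈ B1 → different blocks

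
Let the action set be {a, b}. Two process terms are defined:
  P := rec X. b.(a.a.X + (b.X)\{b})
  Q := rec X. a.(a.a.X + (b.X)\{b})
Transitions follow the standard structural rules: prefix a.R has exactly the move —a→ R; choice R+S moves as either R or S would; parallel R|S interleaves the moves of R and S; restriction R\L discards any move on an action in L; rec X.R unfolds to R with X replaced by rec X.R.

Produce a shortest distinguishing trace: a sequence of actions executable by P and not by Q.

b

LTS(P): 3 reachable states
  u0 = rec X. b.(a.a.X + (b.X)\{b}) | ··b··> u1
  u1 = a.a.(rec X. b.(a.a.X + (b.X)\{b})) + (b.(rec X. b.(a.a.X + (b.X)\{b})))\{b} | ··a··> u2
  u2 = a.(rec X. b.(a.a.X + (b.X)\{b})) | ··a··> u0
LTS(Q): 3 reachable states
  v0 = rec X. a.(a.a.X + (b.X)\{b}) | ··a··> v1
  v1 = a.a.(rec X. a.(a.a.X + (b.X)\{b})) + (b.(rec X. a.(a.a.X + (b.X)\{b})))\{b} | ··a··> v2
  v2 = a.(rec X. a.(a.a.X + (b.X)\{b})) | ··a··> v0
Run σ = ⟨b⟩ on P: start {u0}
  step 1 (b): {u1}
  P completes σ.
Run σ = ⟨b⟩ on Q: start {v0}
  step 1 (b): no successor for Q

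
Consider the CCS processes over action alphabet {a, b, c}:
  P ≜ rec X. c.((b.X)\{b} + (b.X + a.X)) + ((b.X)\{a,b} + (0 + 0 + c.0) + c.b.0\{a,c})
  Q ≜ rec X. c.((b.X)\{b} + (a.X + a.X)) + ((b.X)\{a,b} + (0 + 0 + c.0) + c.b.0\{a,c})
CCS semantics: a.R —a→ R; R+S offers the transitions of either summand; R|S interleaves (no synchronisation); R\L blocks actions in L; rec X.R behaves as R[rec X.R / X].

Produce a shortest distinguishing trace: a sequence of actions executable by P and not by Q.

cbc

LTS(P): 5 reachable states
  p0 = rec X. c.((b.X)\{b} + (b.X + a.X)) + ((b.X)\{a,b} + (0 + 0 + c.0) + c.b.0\{a,c}) | ··c··> p1, ··c··> p2, ··c··> p3
  p1 = (b.(rec X. c.((b.X)\{b} + (b.X + a.X)) + ((b.X)\{a,b} + (0 + 0 + c.0) + c.b.0\{a,c})))\{b} + (b.(rec X. c.((b.X)\{b} + (b.X + a.X)) + ((b.X)\{a,b} + (0 + 0 + c.0) + c.b.0\{a,c})) + a.(rec X. c.((b.X)\{b} + (b.X + a.X)) + ((b.X)\{a,b} + (0 + 0 + c.0) + c.b.0\{a,c}))) | ··a··> p0, ··b··> p0
  p2 = 0 | stopped
  p3 = b.0\{a,c} | ··b··> p4
  p4 = 0\{a,c} | stopped
LTS(Q): 5 reachable states
  q0 = rec X. c.((b.X)\{b} + (a.X + a.X)) + ((b.X)\{a,b} + (0 + 0 + c.0) + c.b.0\{a,c}) | ··c··> q1, ··c··> q2, ··c··> q3
  q1 = (b.(rec X. c.((b.X)\{b} + (a.X + a.X)) + ((b.X)\{a,b} + (0 + 0 + c.0) + c.b.0\{a,c})))\{b} + (a.(rec X. c.((b.X)\{b} + (a.X + a.X)) + ((b.X)\{a,b} + (0 + 0 + c.0) + c.b.0\{a,c})) + a.(rec X. c.((b.X)\{b} + (a.X + a.X)) + ((b.X)\{a,b} + (0 + 0 + c.0) + c.b.0\{a,c}))) | ··a··> q0
  q2 = 0 | stopped
  q3 = b.0\{a,c} | ··b··> q4
  q4 = 0\{a,c} | stopped
Executing cbc from P (initial set {p0}):
  [1] c ⇒ {p1, p2, p3}
  [2] b ⇒ {p0, p4}
  [3] c ⇒ {p1, p2, p3}
  — P admits the full trace.
Executing cbc from Q (initial set {q0}):
  [1] c ⇒ {q1, q2, q3}
  [2] b ⇒ {q4}
  [3] c ⇒ ∅  — Q cannot continue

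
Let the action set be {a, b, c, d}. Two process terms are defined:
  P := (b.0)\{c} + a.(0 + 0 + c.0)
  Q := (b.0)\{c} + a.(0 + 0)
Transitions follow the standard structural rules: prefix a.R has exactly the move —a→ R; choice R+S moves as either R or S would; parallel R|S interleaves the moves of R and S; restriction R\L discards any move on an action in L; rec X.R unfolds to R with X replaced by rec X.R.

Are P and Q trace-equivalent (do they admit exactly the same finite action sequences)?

NO — witness ⟨ac⟩

LTS(P): 4 reachable states
  p0 = (b.0)\{c} + a.(0 + 0 + c.0) ⊢ -a-> p1, -b-> p2
  p1 = 0 + 0 + c.0 ⊢ -c-> p3
  p2 = 0\{c} ⊢ deadlocked
  p3 = 0 ⊢ deadlocked
LTS(Q): 3 reachable states
  q0 = (b.0)\{c} + a.(0 + 0) ⊢ -a-> q1, -b-> q2
  q1 = 0 + 0 ⊢ deadlocked
  q2 = 0\{c} ⊢ deadlocked
Executing ac from P (initial set {p0}):
  [1] a ⇒ {p1}
  [2] c ⇒ {p3}
  — P admits the full trace.
Executing ac from Q (initial set {q0}):
  [1] a ⇒ {q1}
  [2] c ⇒ no successor for Q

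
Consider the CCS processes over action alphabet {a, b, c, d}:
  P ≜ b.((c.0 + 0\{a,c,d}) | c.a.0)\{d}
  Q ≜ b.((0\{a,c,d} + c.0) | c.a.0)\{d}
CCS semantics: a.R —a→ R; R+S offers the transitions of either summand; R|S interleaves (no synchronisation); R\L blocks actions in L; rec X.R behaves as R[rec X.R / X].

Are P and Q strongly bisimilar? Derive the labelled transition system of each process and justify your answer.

P's transition system — 7 states:
  u0 = b.((c.0 + 0\{a,c,d}) | c.a.0)\{d} → —b→ u1
  u1 = ((c.0 + 0\{a,c,d}) | c.a.0)\{d} → —c→ u2, —c→ u3
  u2 = ((c.0 + 0\{a,c,d}) | a.0)\{d} → —a→ u4, —c→ u5
  u3 = (0 | c.a.0)\{d} → —c→ u5
  u4 = ((c.0 + 0\{a,c,d}) | 0)\{d} → —c→ u6
  u5 = (0 | a.0)\{d} → —a→ u6
  u6 = (0 | 0)\{d} → deadlocked
Q's transition system — 7 states:
  v0 = b.((0\{a,c,d} + c.0) | c.a.0)\{d} → —b→ v1
  v1 = ((0\{a,c,d} + c.0) | c.a.0)\{d} → —c→ v2, —c→ v3
  v2 = ((0\{a,c,d} + c.0) | a.0)\{d} → —a→ v4, —c→ v5
  v3 = (0 | c.a.0)\{d} → —c→ v5
  v4 = ((0\{a,c,d} + c.0) | 0)\{d} → —c→ v6
  v5 = (0 | a.0)\{d} → —a→ v6
  v6 = (0 | 0)\{d} → deadlocked
Bisimilarity quotient blocks:
  B0 = {u0, v0}
  B1 = {u1, v1}
  B2 = {u3, v3}
  B3 = {u5, v5}
  B4 = {u6, v6}
  B5 = {u2, v2}
  B6 = {u4, v4}
u0 ∈ B0, v0 ∈ B0 → same block

P ~ Q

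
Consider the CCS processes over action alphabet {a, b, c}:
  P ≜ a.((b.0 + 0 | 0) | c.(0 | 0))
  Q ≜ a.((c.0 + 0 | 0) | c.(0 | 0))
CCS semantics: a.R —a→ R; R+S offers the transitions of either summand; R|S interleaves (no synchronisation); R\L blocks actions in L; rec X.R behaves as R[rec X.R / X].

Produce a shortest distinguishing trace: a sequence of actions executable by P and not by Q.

Reachable graph of P (5 states):
  s0 = a.((b.0 + 0 | 0) | c.(0 | 0)) → =a=> s1
  s1 = (b.0 + 0 | 0) | c.(0 | 0) → =b=> s2, =c=> s3
  s2 = 0 | c.(0 | 0) → =c=> s4
  s3 = (b.0 + 0 | 0) | (0 | 0) → =b=> s4
  s4 = 0 | (0 | 0) → (no moves)
Reachable graph of Q (5 states):
  t0 = a.((c.0 + 0 | 0) | c.(0 | 0)) → =a=> t1
  t1 = (c.0 + 0 | 0) | c.(0 | 0) → =c=> t2, =c=> t3
  t2 = (c.0 + 0 | 0) | (0 | 0) → =c=> t4
  t3 = 0 | c.(0 | 0) → =c=> t4
  t4 = 0 | (0 | 0) → (no moves)
Executing ab from P (initial set {s0}):
  after a @ step 1: {s1}
  after b @ step 2: {s2}
  ✓ P
Executing ab from Q (initial set {t0}):
  after a @ step 1: {t1}
  after b @ step 2: no successor for Q

ab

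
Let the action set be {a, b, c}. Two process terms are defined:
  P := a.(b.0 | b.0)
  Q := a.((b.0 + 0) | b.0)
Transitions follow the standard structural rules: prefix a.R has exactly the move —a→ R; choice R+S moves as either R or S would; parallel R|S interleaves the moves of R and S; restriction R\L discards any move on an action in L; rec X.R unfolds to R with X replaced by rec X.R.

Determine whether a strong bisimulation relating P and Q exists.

LTS(P): 5 reachable states
  s0 = a.(b.0 | b.0) | =a=> s1
  s1 = b.0 | b.0 | =b=> s2, =b=> s3
  s2 = 0 | b.0 | =b=> s4
  s3 = b.0 | 0 | =b=> s4
  s4 = 0 | 0 | ∅
LTS(Q): 5 reachable states
  t0 = a.((b.0 + 0) | b.0) | =a=> t1
  t1 = (b.0 + 0) | b.0 | =b=> t2, =b=> t3
  t2 = (b.0 + 0) | 0 | =b=> t4
  t3 = 0 | b.0 | =b=> t4
  t4 = 0 | 0 | ∅
Partition-refinement fixed point:
  B0 = {s0, t0}
  B1 = {s1, t1}
  B2 = {s2, s3, t2, t3}
  B3 = {s4, t4}
s0 ∈ B0, t0 ∈ B0 → same block

bisimilar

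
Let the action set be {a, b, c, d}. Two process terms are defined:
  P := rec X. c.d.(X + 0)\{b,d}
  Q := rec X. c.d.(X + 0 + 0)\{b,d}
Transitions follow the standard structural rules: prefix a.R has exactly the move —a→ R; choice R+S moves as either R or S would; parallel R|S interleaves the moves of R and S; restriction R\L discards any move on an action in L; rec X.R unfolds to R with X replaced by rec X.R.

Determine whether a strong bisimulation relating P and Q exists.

bisimilar

Reachable graph of P (4 states):
  s0 = rec X. c.d.(X + 0)\{b,d} :: ··c··> s1
  s1 = d.((rec X. c.d.(X + 0)\{b,d}) + 0)\{b,d} :: ··d··> s2
  s2 = ((rec X. c.d.(X + 0)\{b,d}) + 0)\{b,d} :: ··c··> s3
  s3 = (d.((rec X. c.d.(X + 0)\{b,d}) + 0)\{b,d})\{b,d} :: deadlocked
Reachable graph of Q (4 states):
  t0 = rec X. c.d.(X + 0 + 0)\{b,d} :: ··c··> t1
  t1 = d.((rec X. c.d.(X + 0 + 0)\{b,d}) + 0 + 0)\{b,d} :: ··d··> t2
  t2 = ((rec X. c.d.(X + 0 + 0)\{b,d}) + 0 + 0)\{b,d} :: ··c··> t3
  t3 = (d.((rec X. c.d.(X + 0 + 0)\{b,d}) + 0 + 0)\{b,d})\{b,d} :: deadlocked
Partition-refinement fixed point:
  B0 = {s0, t0}
  B1 = {s1, t1}
  B2 = {s2, t2}
  B3 = {s3, t3}
s0 ∈ B0, t0 ∈ B0 → same block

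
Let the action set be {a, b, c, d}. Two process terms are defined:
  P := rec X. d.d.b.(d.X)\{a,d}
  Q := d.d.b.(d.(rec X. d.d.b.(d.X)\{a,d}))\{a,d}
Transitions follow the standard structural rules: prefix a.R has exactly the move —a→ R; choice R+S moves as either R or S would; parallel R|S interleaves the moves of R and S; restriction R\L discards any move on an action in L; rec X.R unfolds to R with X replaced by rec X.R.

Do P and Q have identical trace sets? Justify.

YES

Reachable graph of P (4 states):
  s0 = rec X. d.d.b.(d.X)\{a,d} has moves —d→ s1
  s1 = d.b.(d.(rec X. d.d.b.(d.X)\{a,d}))\{a,d} has moves —d→ s2
  s2 = b.(d.(rec X. d.d.b.(d.X)\{a,d}))\{a,d} has moves —b→ s3
  s3 = (d.(rec X. d.d.b.(d.X)\{a,d}))\{a,d} has moves ∅
Reachable graph of Q (4 states):
  t0 = d.d.b.(d.(rec X. d.d.b.(d.X)\{a,d}))\{a,d} has moves —d→ t1
  t1 = d.b.(d.(rec X. d.d.b.(d.X)\{a,d}))\{a,d} has moves —d→ t2
  t2 = b.(d.(rec X. d.d.b.(d.X)\{a,d}))\{a,d} has moves —b→ t3
  t3 = (d.(rec X. d.d.b.(d.X)\{a,d}))\{a,d} has moves ∅
Coarsest stable partition (strong bisimilarity classes):
  B0 = {s0, t0}
  B1 = {s1, t1}
  B2 = {s2, t2}
  B3 = {s3, t3}
s0 ∈ B0, t0 ∈ B0 → same block
Bisimilar ⇒ trace-equivalent.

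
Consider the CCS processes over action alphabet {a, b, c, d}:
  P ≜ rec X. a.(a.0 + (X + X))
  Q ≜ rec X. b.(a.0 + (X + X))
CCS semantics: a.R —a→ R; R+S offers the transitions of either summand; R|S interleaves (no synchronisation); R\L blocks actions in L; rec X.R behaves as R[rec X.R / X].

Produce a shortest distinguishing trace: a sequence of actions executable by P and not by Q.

LTS(P): 3 reachable states
  p0 = rec X. a.(a.0 + (X + X)) :: —a→ p1
  p1 = a.0 + ((rec X. a.(a.0 + (X + X))) + (rec X. a.(a.0 + (X + X)))) :: —a→ p1, —a→ p2
  p2 = 0 :: ∅
LTS(Q): 3 reachable states
  q0 = rec X. b.(a.0 + (X + X)) :: —b→ q1
  q1 = a.0 + ((rec X. b.(a.0 + (X + X))) + (rec X. b.(a.0 + (X + X)))) :: —a→ q2, —b→ q1
  q2 = 0 :: ∅
Run σ = ⟨a⟩ on P: start {p0}
  [1] a ⇒ {p1}
  ✓ P
Run σ = ⟨a⟩ on Q: start {q0}
  [1] a ⇒ ∅ (Q stuck)

a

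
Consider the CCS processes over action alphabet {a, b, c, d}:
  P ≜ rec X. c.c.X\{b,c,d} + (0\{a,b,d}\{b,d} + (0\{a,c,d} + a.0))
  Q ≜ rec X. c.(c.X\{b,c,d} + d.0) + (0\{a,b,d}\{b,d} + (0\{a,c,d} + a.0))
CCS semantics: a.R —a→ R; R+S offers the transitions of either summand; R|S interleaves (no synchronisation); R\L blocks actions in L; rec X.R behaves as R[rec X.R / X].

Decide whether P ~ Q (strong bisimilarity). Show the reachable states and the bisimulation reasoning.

P's transition system — 5 states:
  m0 = rec X. c.c.X\{b,c,d} + (0\{a,b,d}\{b,d} + (0\{a,c,d} + a.0)) | —a→ m1, —c→ m2
  m1 = 0 | (no moves)
  m2 = c.(rec X. c.c.X\{b,c,d} + (0\{a,b,d}\{b,d} + (0\{a,c,d} + a.0)))\{b,c,d} | —c→ m3
  m3 = (rec X. c.c.X\{b,c,d} + (0\{a,b,d}\{b,d} + (0\{a,c,d} + a.0)))\{b,c,d} | —a→ m4
  m4 = 0\{b,c,d} | (no moves)
Q's transition system — 5 states:
  n0 = rec X. c.(c.X\{b,c,d} + d.0) + (0\{a,b,d}\{b,d} + (0\{a,c,d} + a.0)) | —a→ n1, —c→ n2
  n1 = 0 | (no moves)
  n2 = c.(rec X. c.(c.X\{b,c,d} + d.0) + (0\{a,b,d}\{b,d} + (0\{a,c,d} + a.0)))\{b,c,d} + d.0 | —c→ n3, —d→ n1
  n3 = (rec X. c.(c.X\{b,c,d} + d.0) + (0\{a,b,d}\{b,d} + (0\{a,c,d} + a.0)))\{b,c,d} | —a→ n4
  n4 = 0\{b,c,d} | (no moves)
Partition-refinement fixed point:
  B0 = {m0}
  B1 = {m2}
  B2 = {m3, n3}
  B3 = {m1, m4, n1, n4}
  B4 = {n0}
  B5 = {n2}
m0 ∈ B0, n0 ∈ B4 → different blocks

P ≁ Q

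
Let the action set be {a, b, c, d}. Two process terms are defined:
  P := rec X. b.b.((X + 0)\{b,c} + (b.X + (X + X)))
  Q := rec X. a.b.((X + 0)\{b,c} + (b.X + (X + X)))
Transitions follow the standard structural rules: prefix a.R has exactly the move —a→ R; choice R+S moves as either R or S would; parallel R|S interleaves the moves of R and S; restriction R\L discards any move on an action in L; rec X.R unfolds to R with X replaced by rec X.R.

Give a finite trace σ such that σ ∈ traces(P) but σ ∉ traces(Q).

b

P's transition system — 3 states:
  p0 = rec X. b.b.((X + 0)\{b,c} + (b.X + (X + X))) :: =b=> p1
  p1 = b.(((rec X. b.b.((X + 0)\{b,c} + (b.X + (X + X)))) + 0)\{b,c} + (b.(rec X. b.b.((X + 0)\{b,c} + (b.X + (X + X)))) + ((rec X. b.b.((X + 0)\{b,c} + (b.X + (X + X)))) + (rec X. b.b.((X + 0)\{b,c} + (b.X + (X + X))))))) :: =b=> p2
  p2 = ((rec X. b.b.((X + 0)\{b,c} + (b.X + (X + X)))) + 0)\{b,c} + (b.(rec X. b.b.((X + 0)\{b,c} + (b.X + (X + X)))) + ((rec X. b.b.((X + 0)\{b,c} + (b.X + (X + X)))) + (rec X. b.b.((X + 0)\{b,c} + (b.X + (X + X)))))) :: =b=> p0, =b=> p1
Q's transition system — 4 states:
  q0 = rec X. a.b.((X + 0)\{b,c} + (b.X + (X + X))) :: =a=> q1
  q1 = b.(((rec X. a.b.((X + 0)\{b,c} + (b.X + (X + X)))) + 0)\{b,c} + (b.(rec X. a.b.((X + 0)\{b,c} + (b.X + (X + X)))) + ((rec X. a.b.((X + 0)\{b,c} + (b.X + (X + X)))) + (rec X. a.b.((X + 0)\{b,c} + (b.X + (X + X))))))) :: =b=> q2
  q2 = ((rec X. a.b.((X + 0)\{b,c} + (b.X + (X + X)))) + 0)\{b,c} + (b.(rec X. a.b.((X + 0)\{b,c} + (b.X + (X + X)))) + ((rec X. a.b.((X + 0)\{b,c} + (b.X + (X + X)))) + (rec X. a.b.((X + 0)\{b,c} + (b.X + (X + X)))))) :: =a=> q1, =a=> q3, =b=> q0
  q3 = (b.(((rec X. a.b.((X + 0)\{b,c} + (b.X + (X + X)))) + 0)\{b,c} + (b.(rec X. a.b.((X + 0)\{b,c} + (b.X + (X + X)))) + ((rec X. a.b.((X + 0)\{b,c} + (b.X + (X + X)))) + (rec X. a.b.((X + 0)\{b,c} + (b.X + (X + X))))))))\{b,c} :: ∅
Executing b from P (initial set {p0}):
  [1] b ⇒ {p1}
  ✓ P
Executing b from Q (initial set {q0}):
  [1] b ⇒ ∅  — Q cannot continue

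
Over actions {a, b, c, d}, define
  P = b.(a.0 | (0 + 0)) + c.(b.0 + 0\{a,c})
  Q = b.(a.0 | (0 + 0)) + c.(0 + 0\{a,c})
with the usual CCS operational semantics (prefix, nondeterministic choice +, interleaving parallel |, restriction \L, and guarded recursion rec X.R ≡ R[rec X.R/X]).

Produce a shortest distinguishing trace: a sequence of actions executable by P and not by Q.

cb

LTS(P): 5 reachable states
  s0 = b.(a.0 | (0 + 0)) + c.(b.0 + 0\{a,c}) ⊢ -b-> s1, -c-> s2
  s1 = a.0 | (0 + 0) ⊢ -a-> s3
  s2 = b.0 + 0\{a,c} ⊢ -b-> s4
  s3 = 0 | (0 + 0) ⊢ ∅
  s4 = 0 ⊢ ∅
LTS(Q): 4 reachable states
  t0 = b.(a.0 | (0 + 0)) + c.(0 + 0\{a,c}) ⊢ -b-> t1, -c-> t2
  t1 = a.0 | (0 + 0) ⊢ -a-> t3
  t2 = 0 + 0\{a,c} ⊢ ∅
  t3 = 0 | (0 + 0) ⊢ ∅
Executing cb from P (initial set {s0}):
  step 1 (c): {s2}
  step 2 (b): {s4}
  P completes σ.
Executing cb from Q (initial set {t0}):
  step 1 (c): {t2}
  step 2 (b): no successor for Q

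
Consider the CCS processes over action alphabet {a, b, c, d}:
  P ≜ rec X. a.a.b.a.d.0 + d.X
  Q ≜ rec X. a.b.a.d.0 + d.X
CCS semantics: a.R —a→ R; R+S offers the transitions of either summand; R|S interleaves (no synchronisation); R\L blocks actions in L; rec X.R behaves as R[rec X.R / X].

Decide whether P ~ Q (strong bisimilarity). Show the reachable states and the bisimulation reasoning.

P's transition system — 6 states:
  p0 = rec X. a.a.b.a.d.0 + d.X ⊢ ··a··> p1, ··d··> p0
  p1 = a.b.a.d.0 ⊢ ··a··> p2
  p2 = b.a.d.0 ⊢ ··b··> p3
  p3 = a.d.0 ⊢ ··a··> p4
  p4 = d.0 ⊢ ··d··> p5
  p5 = 0 ⊢ stopped
Q's transition system — 5 states:
  q0 = rec X. a.b.a.d.0 + d.X ⊢ ··a··> q1, ··d··> q0
  q1 = b.a.d.0 ⊢ ··b··> q2
  q2 = a.d.0 ⊢ ··a··> q3
  q3 = d.0 ⊢ ··d··> q4
  q4 = 0 ⊢ stopped
Bisimilarity quotient blocks:
  B0 = {p0}
  B1 = {p1}
  B2 = {p2, q1}
  B3 = {p3, q2}
  B4 = {p4, q3}
  B5 = {p5, q4}
  B6 = {q0}
p0 ∈ B0, q0 ∈ B6 → different blocks

P ≁ Q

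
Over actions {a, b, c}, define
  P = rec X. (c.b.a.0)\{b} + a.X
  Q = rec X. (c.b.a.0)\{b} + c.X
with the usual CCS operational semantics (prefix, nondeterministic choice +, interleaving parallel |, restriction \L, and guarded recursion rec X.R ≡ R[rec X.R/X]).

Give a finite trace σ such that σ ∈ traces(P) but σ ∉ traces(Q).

a

LTS(P): 2 reachable states
  u0 = rec X. (c.b.a.0)\{b} + a.X :: —a→ u0, —c→ u1
  u1 = (b.a.0)\{b} :: (no moves)
LTS(Q): 2 reachable states
  v0 = rec X. (c.b.a.0)\{b} + c.X :: —c→ v0, —c→ v1
  v1 = (b.a.0)\{b} :: (no moves)
Executing a from P (initial set {u0}):
  [1] a ⇒ {u0}
  P completes σ.
Executing a from Q (initial set {v0}):
  [1] a ⇒ no successor for Q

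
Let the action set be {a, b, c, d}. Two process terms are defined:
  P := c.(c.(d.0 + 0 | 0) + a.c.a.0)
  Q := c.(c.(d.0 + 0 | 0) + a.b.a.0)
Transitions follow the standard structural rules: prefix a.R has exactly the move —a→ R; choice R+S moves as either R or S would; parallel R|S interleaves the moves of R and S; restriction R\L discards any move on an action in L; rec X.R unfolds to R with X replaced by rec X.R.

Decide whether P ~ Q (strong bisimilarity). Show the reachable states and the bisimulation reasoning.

NO

Reachable graph of P (6 states):
  p0 = c.(c.(d.0 + 0 | 0) + a.c.a.0) ⊢ ··c··> p1
  p1 = c.(d.0 + 0 | 0) + a.c.a.0 ⊢ ··a··> p2, ··c··> p3
  p2 = c.a.0 ⊢ ··c··> p4
  p3 = d.0 + 0 | 0 ⊢ ··d··> p5
  p4 = a.0 ⊢ ··a··> p5
  p5 = 0 ⊢ ∅
Reachable graph of Q (6 states):
  q0 = c.(c.(d.0 + 0 | 0) + a.b.a.0) ⊢ ··c··> q1
  q1 = c.(d.0 + 0 | 0) + a.b.a.0 ⊢ ··a··> q2, ··c··> q3
  q2 = b.a.0 ⊢ ··b··> q4
  q3 = d.0 + 0 | 0 ⊢ ··d··> q5
  q4 = a.0 ⊢ ··a··> q5
  q5 = 0 ⊢ ∅
Coarsest stable partition (strong bisimilarity classes):
  B0 = {p0}
  B1 = {p1}
  B2 = {p2}
  B3 = {p4, q4}
  B4 = {p5, q5}
  B5 = {p3, q3}
  B6 = {q0}
  B7 = {q1}
  B8 = {q2}
p0 ∈ B0, q0 ∈ B6 → different blocks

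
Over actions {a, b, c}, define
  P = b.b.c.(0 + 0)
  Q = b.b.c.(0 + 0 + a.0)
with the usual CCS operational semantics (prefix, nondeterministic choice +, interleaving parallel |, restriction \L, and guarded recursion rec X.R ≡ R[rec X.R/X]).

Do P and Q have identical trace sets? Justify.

LTS(P): 4 reachable states
  m0 = b.b.c.(0 + 0) | —b→ m1
  m1 = b.c.(0 + 0) | —b→ m2
  m2 = c.(0 + 0) | —c→ m3
  m3 = 0 + 0 | deadlocked
LTS(Q): 5 reachable states
  n0 = b.b.c.(0 + 0 + a.0) | —b→ n1
  n1 = b.c.(0 + 0 + a.0) | —b→ n2
  n2 = c.(0 + 0 + a.0) | —c→ n3
  n3 = 0 + 0 + a.0 | —a→ n4
  n4 = 0 | deadlocked
Executing bbca from Q (initial set {n0}):
  after b @ step 1: {n1}
  after b @ step 2: {n2}
  after c @ step 3: {n3}
  after a @ step 4: {n4}
  ✓ Q
Executing bbca from P (initial set {m0}):
  after b @ step 1: {m1}
  after b @ step 2: {m2}
  after c @ step 3: {m3}
  after a @ step 4: no successor for P

traces(P) ≠ traces(Q) — witness ⟨bbca⟩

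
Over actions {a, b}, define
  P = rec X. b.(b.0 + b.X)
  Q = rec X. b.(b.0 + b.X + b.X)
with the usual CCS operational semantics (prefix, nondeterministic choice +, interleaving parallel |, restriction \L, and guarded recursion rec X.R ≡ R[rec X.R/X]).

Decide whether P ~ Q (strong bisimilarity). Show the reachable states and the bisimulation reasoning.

bisimilar

Reachable graph of P (3 states):
  u0 = rec X. b.(b.0 + b.X) ⊢ -b-> u1
  u1 = b.0 + b.(rec X. b.(b.0 + b.X)) ⊢ -b-> u0, -b-> u2
  u2 = 0 ⊢ (no moves)
Reachable graph of Q (3 states):
  v0 = rec X. b.(b.0 + b.X + b.X) ⊢ -b-> v1
  v1 = b.0 + b.(rec X. b.(b.0 + b.X + b.X)) + b.(rec X. b.(b.0 + b.X + b.X)) ⊢ -b-> v0, -b-> v2
  v2 = 0 ⊢ (no moves)
Coarsest stable partition (strong bisimilarity classes):
  B0 = {u0, v0}
  B1 = {u1, v1}
  B2 = {u2, v2}
u0 ∈ B0, v0 ∈ B0 → same block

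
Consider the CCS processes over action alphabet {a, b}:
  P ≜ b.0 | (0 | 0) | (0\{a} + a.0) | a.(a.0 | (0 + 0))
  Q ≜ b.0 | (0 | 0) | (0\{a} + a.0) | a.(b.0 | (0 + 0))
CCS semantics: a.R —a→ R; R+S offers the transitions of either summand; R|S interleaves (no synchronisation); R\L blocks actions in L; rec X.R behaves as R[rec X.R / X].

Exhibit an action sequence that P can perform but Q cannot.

aaa

LTS(P): 12 reachable states
  m0 = b.0 | (0 | 0) | (0\{a} + a.0) | a.(a.0 | (0 + 0)) ⊢ ··a··> m1, ··a··> m2, ··b··> m3
  m1 = b.0 | (0 | 0) | (0\{a} + a.0) | (a.0 | (0 + 0)) ⊢ ··a··> m4, ··a··> m5, ··b··> m6
  m2 = b.0 | (0 | 0) | 0 | a.(a.0 | (0 + 0)) ⊢ ··a··> m5, ··b··> m7
  m3 = 0 | (0 | 0) | (0\{a} + a.0) | a.(a.0 | (0 + 0)) ⊢ ··a··> m6, ··a··> m7
  m4 = b.0 | (0 | 0) | (0\{a} + a.0) | (0 | (0 + 0)) ⊢ ··a··> m8, ··b··> m9
  m5 = b.0 | (0 | 0) | 0 | (a.0 | (0 + 0)) ⊢ ··a··> m8, ··b··> m10
  m6 = 0 | (0 | 0) | (0\{a} + a.0) | (a.0 | (0 + 0)) ⊢ ··a··> m10, ··a··> m9
  m7 = 0 | (0 | 0) | 0 | a.(a.0 | (0 + 0)) ⊢ ··a··> m10
  m8 = b.0 | (0 | 0) | 0 | (0 | (0 + 0)) ⊢ ··b··> m11
  m9 = 0 | (0 | 0) | (0\{a} + a.0) | (0 | (0 + 0)) ⊢ ··a··> m11
  m10 = 0 | (0 | 0) | 0 | (a.0 | (0 + 0)) ⊢ ··a··> m11
  m11 = 0 | (0 | 0) | 0 | (0 | (0 + 0)) ⊢ stopped
LTS(Q): 12 reachable states
  n0 = b.0 | (0 | 0) | (0\{a} + a.0) | a.(b.0 | (0 + 0)) ⊢ ··a··> n1, ··a··> n2, ··b··> n3
  n1 = b.0 | (0 | 0) | (0\{a} + a.0) | (b.0 | (0 + 0)) ⊢ ··a··> n4, ··b··> n5, ··b··> n6
  n2 = b.0 | (0 | 0) | 0 | a.(b.0 | (0 + 0)) ⊢ ··a··> n4, ··b··> n7
  n3 = 0 | (0 | 0) | (0\{a} + a.0) | a.(b.0 | (0 + 0)) ⊢ ··a··> n5, ··a··> n7
  n4 = b.0 | (0 | 0) | 0 | (b.0 | (0 + 0)) ⊢ ··b··> n8, ··b··> n9
  n5 = 0 | (0 | 0) | (0\{a} + a.0) | (b.0 | (0 + 0)) ⊢ ··a··> n8, ··b··> n10
  n6 = b.0 | (0 | 0) | (0\{a} + a.0) | (0 | (0 + 0)) ⊢ ··a··> n9, ··b··> n10
  n7 = 0 | (0 | 0) | 0 | a.(b.0 | (0 + 0)) ⊢ ··a··> n8
  n8 = 0 | (0 | 0) | 0 | (b.0 | (0 + 0)) ⊢ ··b··> n11
  n9 = b.0 | (0 | 0) | 0 | (0 | (0 + 0)) ⊢ ··b··> n11
  n10 = 0 | (0 | 0) | (0\{a} + a.0) | (0 | (0 + 0)) ⊢ ··a··> n11
  n11 = 0 | (0 | 0) | 0 | (0 | (0 + 0)) ⊢ stopped
Executing aaa from P (initial set {m0}):
  after a @ step 1: {m1, m2}
  after a @ step 2: {m4, m5}
  after a @ step 3: {m8}
  P completes σ.
Executing aaa from Q (initial set {n0}):
  after a @ step 1: {n1, n2}
  after a @ step 2: {n4}
  after a @ step 3: ∅  — Q cannot continue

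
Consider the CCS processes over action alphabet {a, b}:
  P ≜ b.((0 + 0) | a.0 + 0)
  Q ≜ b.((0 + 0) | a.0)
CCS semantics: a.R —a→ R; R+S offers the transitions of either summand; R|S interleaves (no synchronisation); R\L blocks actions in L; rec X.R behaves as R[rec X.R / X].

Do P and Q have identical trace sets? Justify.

P's transition system — 3 states:
  s0 = b.((0 + 0) | a.0 + 0) → —b→ s1
  s1 = (0 + 0) | a.0 + 0 → —a→ s2
  s2 = (0 + 0) | 0 → stopped
Q's transition system — 3 states:
  t0 = b.((0 + 0) | a.0) → —b→ t1
  t1 = (0 + 0) | a.0 → —a→ t2
  t2 = (0 + 0) | 0 → stopped
Coarsest stable partition (strong bisimilarity classes):
  B0 = {s0, t0}
  B1 = {s1, t1}
  B2 = {s2, t2}
s0 ∈ B0, t0 ∈ B0 → same block
Bisimilar ⇒ trace-equivalent.

trace-equivalent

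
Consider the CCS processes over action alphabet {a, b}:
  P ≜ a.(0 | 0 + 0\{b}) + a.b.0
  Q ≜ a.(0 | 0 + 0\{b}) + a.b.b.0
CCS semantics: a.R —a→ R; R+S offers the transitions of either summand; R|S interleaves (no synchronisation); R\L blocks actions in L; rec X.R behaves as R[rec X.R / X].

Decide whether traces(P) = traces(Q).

NO — witness ⟨abb⟩

LTS(P): 4 reachable states
  u0 = a.(0 | 0 + 0\{b}) + a.b.0 has moves =a=> u1, =a=> u2
  u1 = 0 | 0 + 0\{b} has moves stopped
  u2 = b.0 has moves =b=> u3
  u3 = 0 has moves stopped
LTS(Q): 5 reachable states
  v0 = a.(0 | 0 + 0\{b}) + a.b.b.0 has moves =a=> v1, =a=> v2
  v1 = 0 | 0 + 0\{b} has moves stopped
  v2 = b.b.0 has moves =b=> v3
  v3 = b.0 has moves =b=> v4
  v4 = 0 has moves stopped
Executing abb from Q (initial set {v0}):
  after a @ step 1: {v1, v2}
  after b @ step 2: {v3}
  after b @ step 3: {v4}
  Q completes σ.
Executing abb from P (initial set {u0}):
  after a @ step 1: {u1, u2}
  after b @ step 2: {u3}
  after b @ step 3: ∅ (P stuck)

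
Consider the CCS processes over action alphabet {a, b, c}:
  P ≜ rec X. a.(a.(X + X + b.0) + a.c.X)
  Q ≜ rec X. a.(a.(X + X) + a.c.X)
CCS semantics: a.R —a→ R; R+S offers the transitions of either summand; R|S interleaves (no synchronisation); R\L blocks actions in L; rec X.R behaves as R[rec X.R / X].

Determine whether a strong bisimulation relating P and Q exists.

not bisimilar

Reachable graph of P (5 states):
  p0 = rec X. a.(a.(X + X + b.0) + a.c.X) | ··a··> p1
  p1 = a.((rec X. a.(a.(X + X + b.0) + a.c.X)) + (rec X. a.(a.(X + X + b.0) + a.c.X)) + b.0) + a.c.(rec X. a.(a.(X + X + b.0) + a.c.X)) | ··a··> p2, ··a··> p3
  p2 = (rec X. a.(a.(X + X + b.0) + a.c.X)) + (rec X. a.(a.(X + X + b.0) + a.c.X)) + b.0 | ··a··> p1, ··b··> p4
  p3 = c.(rec X. a.(a.(X + X + b.0) + a.c.X)) | ··c··> p0
  p4 = 0 | ∅
Reachable graph of Q (4 states):
  q0 = rec X. a.(a.(X + X) + a.c.X) | ··a··> q1
  q1 = a.((rec X. a.(a.(X + X) + a.c.X)) + (rec X. a.(a.(X + X) + a.c.X))) + a.c.(rec X. a.(a.(X + X) + a.c.X)) | ··a··> q2, ··a··> q3
  q2 = (rec X. a.(a.(X + X) + a.c.X)) + (rec X. a.(a.(X + X) + a.c.X)) | ··a··> q1
  q3 = c.(rec X. a.(a.(X + X) + a.c.X)) | ··c··> q0
Coarsest stable partition (strong bisimilarity classes):
  B0 = {p0}
  B1 = {p1}
  B2 = {p2}
  B3 = {p4}
  B4 = {p3}
  B5 = {q0, q2}
  B6 = {q1}
  B7 = {q3}
p0 ∈ B0, q0 ∈ B5 → different blocks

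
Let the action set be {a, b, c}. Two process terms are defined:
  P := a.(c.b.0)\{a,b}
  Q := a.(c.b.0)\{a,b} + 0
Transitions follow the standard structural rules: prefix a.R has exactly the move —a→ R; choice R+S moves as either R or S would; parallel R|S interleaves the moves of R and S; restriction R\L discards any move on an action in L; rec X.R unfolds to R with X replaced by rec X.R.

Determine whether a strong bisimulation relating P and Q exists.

P's transition system — 3 states:
  s0 = a.(c.b.0)\{a,b} | —a→ s1
  s1 = (c.b.0)\{a,b} | —c→ s2
  s2 = (b.0)\{a,b} | (no moves)
Q's transition system — 3 states:
  t0 = a.(c.b.0)\{a,b} + 0 | —a→ t1
  t1 = (c.b.0)\{a,b} | —c→ t2
  t2 = (b.0)\{a,b} | (no moves)
Bisimilarity quotient blocks:
  B0 = {s0, t0}
  B1 = {s1, t1}
  B2 = {s2, t2}
s0 ∈ B0, t0 ∈ B0 → same block

bisimilar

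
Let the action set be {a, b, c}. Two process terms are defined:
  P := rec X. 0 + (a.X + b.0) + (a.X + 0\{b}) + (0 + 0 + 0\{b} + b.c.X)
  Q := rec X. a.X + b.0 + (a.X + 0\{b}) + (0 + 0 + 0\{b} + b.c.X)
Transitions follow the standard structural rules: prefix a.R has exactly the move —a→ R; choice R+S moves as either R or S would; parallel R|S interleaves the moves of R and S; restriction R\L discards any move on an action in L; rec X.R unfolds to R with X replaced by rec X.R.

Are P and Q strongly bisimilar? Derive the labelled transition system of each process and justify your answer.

LTS(P): 3 reachable states
  m0 = rec X. 0 + (a.X + b.0) + (a.X + 0\{b}) + (0 + 0 + 0\{b} + b.c.X) ⊢ ··a··> m0, ··b··> m1, ··b··> m2
  m1 = 0 ⊢ ·
  m2 = c.(rec X. 0 + (a.X + b.0) + (a.X + 0\{b}) + (0 + 0 + 0\{b} + b.c.X)) ⊢ ··c··> m0
LTS(Q): 3 reachable states
  n0 = rec X. a.X + b.0 + (a.X + 0\{b}) + (0 + 0 + 0\{b} + b.c.X) ⊢ ··a··> n0, ··b··> n1, ··b··> n2
  n1 = 0 ⊢ ·
  n2 = c.(rec X. a.X + b.0 + (a.X + 0\{b}) + (0 + 0 + 0\{b} + b.c.X)) ⊢ ··c··> n0
Coarsest stable partition (strong bisimilarity classes):
  B0 = {m0, n0}
  B1 = {m2, n2}
  B2 = {m1, n1}
m0 ∈ B0, n0 ∈ B0 → same block

P ~ Q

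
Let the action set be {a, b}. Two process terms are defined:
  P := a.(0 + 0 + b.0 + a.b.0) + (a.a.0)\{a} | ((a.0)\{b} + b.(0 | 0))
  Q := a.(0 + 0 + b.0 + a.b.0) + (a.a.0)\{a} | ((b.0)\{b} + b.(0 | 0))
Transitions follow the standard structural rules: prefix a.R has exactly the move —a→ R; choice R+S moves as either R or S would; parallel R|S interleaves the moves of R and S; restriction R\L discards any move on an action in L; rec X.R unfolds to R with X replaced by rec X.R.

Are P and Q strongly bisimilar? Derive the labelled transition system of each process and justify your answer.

LTS(P): 6 reachable states
  m0 = a.(0 + 0 + b.0 + a.b.0) + (a.a.0)\{a} | ((a.0)\{b} + b.(0 | 0)) → —a→ m1, —a→ m2, —b→ m3
  m1 = (a.a.0)\{a} | 0\{b} → ·
  m2 = 0 + 0 + b.0 + a.b.0 → —a→ m4, —b→ m5
  m3 = (a.a.0)\{a} | (0 | 0) → ·
  m4 = b.0 → —b→ m5
  m5 = 0 → ·
LTS(Q): 5 reachable states
  n0 = a.(0 + 0 + b.0 + a.b.0) + (a.a.0)\{a} | ((b.0)\{b} + b.(0 | 0)) → —a→ n1, —b→ n2
  n1 = 0 + 0 + b.0 + a.b.0 → —a→ n3, —b→ n4
  n2 = (a.a.0)\{a} | (0 | 0) → ·
  n3 = b.0 → —b→ n4
  n4 = 0 → ·
Partition-refinement fixed point:
  B0 = {m0}
  B1 = {m1, m3, m5, n2, n4}
  B2 = {m2, n1}
  B3 = {m4, n3}
  B4 = {n0}
m0 ∈ B0, n0 ∈ B4 → different blocks

NO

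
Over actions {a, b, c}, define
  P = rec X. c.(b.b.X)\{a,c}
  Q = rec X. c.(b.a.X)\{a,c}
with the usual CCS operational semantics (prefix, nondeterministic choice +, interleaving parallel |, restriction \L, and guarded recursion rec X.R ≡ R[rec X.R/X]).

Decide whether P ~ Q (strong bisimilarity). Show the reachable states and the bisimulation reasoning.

not bisimilar

LTS(P): 4 reachable states
  u0 = rec X. c.(b.b.X)\{a,c} ⊢ -c-> u1
  u1 = (b.b.(rec X. c.(b.b.X)\{a,c}))\{a,c} ⊢ -b-> u2
  u2 = (b.(rec X. c.(b.b.X)\{a,c}))\{a,c} ⊢ -b-> u3
  u3 = (rec X. c.(b.b.X)\{a,c})\{a,c} ⊢ ∅
LTS(Q): 3 reachable states
  v0 = rec X. c.(b.a.X)\{a,c} ⊢ -c-> v1
  v1 = (b.a.(rec X. c.(b.a.X)\{a,c}))\{a,c} ⊢ -b-> v2
  v2 = (a.(rec X. c.(b.a.X)\{a,c}))\{a,c} ⊢ ∅
Coarsest stable partition (strong bisimilarity classes):
  B0 = {u0}
  B1 = {u1}
  B2 = {u2, v1}
  B3 = {u3, v2}
  B4 = {v0}
u0 ∈ B0, v0 ∈ B4 → different blocks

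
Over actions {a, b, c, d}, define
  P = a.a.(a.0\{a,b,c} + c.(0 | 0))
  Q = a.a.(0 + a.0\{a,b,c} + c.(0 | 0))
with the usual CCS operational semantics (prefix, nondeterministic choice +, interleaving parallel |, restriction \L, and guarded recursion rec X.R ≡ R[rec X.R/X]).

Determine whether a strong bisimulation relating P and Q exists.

P's transition system — 5 states:
  s0 = a.a.(a.0\{a,b,c} + c.(0 | 0)) | -a-> s1
  s1 = a.(a.0\{a,b,c} + c.(0 | 0)) | -a-> s2
  s2 = a.0\{a,b,c} + c.(0 | 0) | -a-> s3, -c-> s4
  s3 = 0\{a,b,c} | ∅
  s4 = 0 | 0 | ∅
Q's transition system — 5 states:
  t0 = a.a.(0 + a.0\{a,b,c} + c.(0 | 0)) | -a-> t1
  t1 = a.(0 + a.0\{a,b,c} + c.(0 | 0)) | -a-> t2
  t2 = 0 + a.0\{a,b,c} + c.(0 | 0) | -a-> t3, -c-> t4
  t3 = 0\{a,b,c} | ∅
  t4 = 0 | 0 | ∅
Partition-refinement fixed point:
  B0 = {s0, t0}
  B1 = {s1, t1}
  B2 = {s2, t2}
  B3 = {s3, s4, t3, t4}
s0 ∈ B0, t0 ∈ B0 → same block

bisimilar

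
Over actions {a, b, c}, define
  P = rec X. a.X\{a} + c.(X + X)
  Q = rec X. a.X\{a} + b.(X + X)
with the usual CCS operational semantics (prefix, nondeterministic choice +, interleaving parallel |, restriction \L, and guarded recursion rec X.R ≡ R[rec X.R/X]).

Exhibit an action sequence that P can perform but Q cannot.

LTS(P): 4 reachable states
  p0 = rec X. a.X\{a} + c.(X + X) ⊢ --a--▸ p1, --c--▸ p2
  p1 = (rec X. a.X\{a} + c.(X + X))\{a} ⊢ --c--▸ p3
  p2 = (rec X. a.X\{a} + c.(X + X)) + (rec X. a.X\{a} + c.(X + X)) ⊢ --a--▸ p1, --c--▸ p2
  p3 = ((rec X. a.X\{a} + c.(X + X)) + (rec X. a.X\{a} + c.(X + X)))\{a} ⊢ --c--▸ p3
LTS(Q): 4 reachable states
  q0 = rec X. a.X\{a} + b.(X + X) ⊢ --a--▸ q1, --b--▸ q2
  q1 = (rec X. a.X\{a} + b.(X + X))\{a} ⊢ --b--▸ q3
  q2 = (rec X. a.X\{a} + b.(X + X)) + (rec X. a.X\{a} + b.(X + X)) ⊢ --a--▸ q1, --b--▸ q2
  q3 = ((rec X. a.X\{a} + b.(X + X)) + (rec X. a.X\{a} + b.(X + X)))\{a} ⊢ --b--▸ q3
Executing c from P (initial set {p0}):
  [1] c ⇒ {p2}
  P completes σ.
Executing c from Q (initial set {q0}):
  [1] c ⇒ no successor for Q

c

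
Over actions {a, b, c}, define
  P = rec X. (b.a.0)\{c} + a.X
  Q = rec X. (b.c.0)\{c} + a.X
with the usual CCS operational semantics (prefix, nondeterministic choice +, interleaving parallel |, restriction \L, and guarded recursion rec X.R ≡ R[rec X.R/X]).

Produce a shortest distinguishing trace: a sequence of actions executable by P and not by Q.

ba

LTS(P): 3 reachable states
  s0 = rec X. (b.a.0)\{c} + a.X has moves -a-> s0, -b-> s1
  s1 = (a.0)\{c} has moves -a-> s2
  s2 = 0\{c} has moves ∅
LTS(Q): 2 reachable states
  t0 = rec X. (b.c.0)\{c} + a.X has moves -a-> t0, -b-> t1
  t1 = (c.0)\{c} has moves ∅
Executing ba from P (initial set {s0}):
  after b @ step 1: {s1}
  after a @ step 2: {s2}
  ✓ P
Executing ba from Q (initial set {t0}):
  after b @ step 1: {t1}
  after a @ step 2: ∅  — Q cannot continue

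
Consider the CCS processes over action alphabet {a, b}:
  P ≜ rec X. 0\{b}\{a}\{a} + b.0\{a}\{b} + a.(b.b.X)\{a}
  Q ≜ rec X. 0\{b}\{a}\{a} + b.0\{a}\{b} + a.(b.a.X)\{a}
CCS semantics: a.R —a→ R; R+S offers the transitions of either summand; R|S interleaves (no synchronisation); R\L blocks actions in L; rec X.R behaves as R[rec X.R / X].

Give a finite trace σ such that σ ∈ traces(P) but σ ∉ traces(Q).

abb

Reachable graph of P (6 states):
  s0 = rec X. 0\{b}\{a}\{a} + b.0\{a}\{b} + a.(b.b.X)\{a} → =a=> s1, =b=> s2
  s1 = (b.b.(rec X. 0\{b}\{a}\{a} + b.0\{a}\{b} + a.(b.b.X)\{a}))\{a} → =b=> s3
  s2 = 0\{a}\{b} → stopped
  s3 = (b.(rec X. 0\{b}\{a}\{a} + b.0\{a}\{b} + a.(b.b.X)\{a}))\{a} → =b=> s4
  s4 = (rec X. 0\{b}\{a}\{a} + b.0\{a}\{b} + a.(b.b.X)\{a})\{a} → =b=> s5
  s5 = 0\{a}\{b}\{a} → stopped
Reachable graph of Q (4 states):
  t0 = rec X. 0\{b}\{a}\{a} + b.0\{a}\{b} + a.(b.a.X)\{a} → =a=> t1, =b=> t2
  t1 = (b.a.(rec X. 0\{b}\{a}\{a} + b.0\{a}\{b} + a.(b.a.X)\{a}))\{a} → =b=> t3
  t2 = 0\{a}\{b} → stopped
  t3 = (a.(rec X. 0\{b}\{a}\{a} + b.0\{a}\{b} + a.(b.a.X)\{a}))\{a} → stopped
Trace ⟨abb⟩ through P, begin at {s0}:
  [1] a ⇒ {s1}
  [2] b ⇒ {s3}
  [3] b ⇒ {s4}
  P completes σ.
Trace ⟨abb⟩ through Q, begin at {t0}:
  [1] a ⇒ {t1}
  [2] b ⇒ {t3}
  [3] b ⇒ no successor for Q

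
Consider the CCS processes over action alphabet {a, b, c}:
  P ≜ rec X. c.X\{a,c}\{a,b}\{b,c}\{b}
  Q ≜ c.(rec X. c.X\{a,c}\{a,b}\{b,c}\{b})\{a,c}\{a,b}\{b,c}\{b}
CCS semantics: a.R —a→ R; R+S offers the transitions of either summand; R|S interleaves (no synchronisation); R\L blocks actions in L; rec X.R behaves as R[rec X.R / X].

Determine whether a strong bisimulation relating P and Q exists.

Reachable graph of P (2 states):
  m0 = rec X. c.X\{a,c}\{a,b}\{b,c}\{b} ⊢ =c=> m1
  m1 = (rec X. c.X\{a,c}\{a,b}\{b,c}\{b})\{a,c}\{a,b}\{b,c}\{b} ⊢ stopped
Reachable graph of Q (2 states):
  n0 = c.(rec X. c.X\{a,c}\{a,b}\{b,c}\{b})\{a,c}\{a,b}\{b,c}\{b} ⊢ =c=> n1
  n1 = (rec X. c.X\{a,c}\{a,b}\{b,c}\{b})\{a,c}\{a,b}\{b,c}\{b} ⊢ stopped
Bisimilarity quotient blocks:
  B0 = {m0, n0}
  B1 = {m1, n1}
m0 ∈ B0, n0 ∈ B0 → same block

P ~ Q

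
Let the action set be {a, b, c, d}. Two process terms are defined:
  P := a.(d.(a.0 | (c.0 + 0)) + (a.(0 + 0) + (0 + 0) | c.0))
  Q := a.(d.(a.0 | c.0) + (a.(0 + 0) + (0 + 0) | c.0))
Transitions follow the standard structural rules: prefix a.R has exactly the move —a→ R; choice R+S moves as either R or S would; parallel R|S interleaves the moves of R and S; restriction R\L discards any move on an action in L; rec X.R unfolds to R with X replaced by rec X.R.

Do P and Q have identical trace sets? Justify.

YES

P's transition system — 8 states:
  u0 = a.(d.(a.0 | (c.0 + 0)) + (a.(0 + 0) + (0 + 0) | c.0)) | ··a··> u1
  u1 = d.(a.0 | (c.0 + 0)) + (a.(0 + 0) + (0 + 0) | c.0) | ··a··> u2, ··c··> u3, ··d··> u4
  u2 = 0 + 0 | ·
  u3 = (0 + 0) | 0 | ·
  u4 = a.0 | (c.0 + 0) | ··a··> u5, ··c··> u6
  u5 = 0 | (c.0 + 0) | ··c··> u7
  u6 = a.0 | 0 | ··a··> u7
  u7 = 0 | 0 | ·
Q's transition system — 8 states:
  v0 = a.(d.(a.0 | c.0) + (a.(0 + 0) + (0 + 0) | c.0)) | ··a··> v1
  v1 = d.(a.0 | c.0) + (a.(0 + 0) + (0 + 0) | c.0) | ··a··> v2, ··c··> v3, ··d··> v4
  v2 = 0 + 0 | ·
  v3 = (0 + 0) | 0 | ·
  v4 = a.0 | c.0 | ··a··> v5, ··c··> v6
  v5 = 0 | c.0 | ··c··> v7
  v6 = a.0 | 0 | ··a··> v7
  v7 = 0 | 0 | ·
Coarsest stable partition (strong bisimilarity classes):
  B0 = {u0, v0}
  B1 = {u1, v1}
  B2 = {u4, v4}
  B3 = {u6, v6}
  B4 = {u2, u3, u7, v2, v3, v7}
  B5 = {u5, v5}
u0 ∈ B0, v0 ∈ B0 → same block
Bisimilar ⇒ trace-equivalent.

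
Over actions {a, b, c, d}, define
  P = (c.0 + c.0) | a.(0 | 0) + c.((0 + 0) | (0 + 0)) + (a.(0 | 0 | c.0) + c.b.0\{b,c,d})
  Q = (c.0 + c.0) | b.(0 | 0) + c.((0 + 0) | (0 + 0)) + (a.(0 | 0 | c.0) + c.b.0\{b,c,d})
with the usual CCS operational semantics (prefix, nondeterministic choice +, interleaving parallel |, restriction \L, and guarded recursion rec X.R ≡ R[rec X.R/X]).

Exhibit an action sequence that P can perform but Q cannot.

ca

Reachable graph of P (9 states):
  m0 = (c.0 + c.0) | a.(0 | 0) + c.((0 + 0) | (0 + 0)) + (a.(0 | 0 | c.0) + c.b.0\{b,c,d}) has moves --a--▸ m1, --a--▸ m2, --c--▸ m3, --c--▸ m4, --c--▸ m5
  m1 = (c.0 + c.0) | (0 | 0) has moves --c--▸ m6
  m2 = 0 | 0 | c.0 has moves --c--▸ m7
  m3 = (0 + 0) | (0 + 0) has moves deadlocked
  m4 = 0 | a.(0 | 0) has moves --a--▸ m6
  m5 = b.0\{b,c,d} has moves --b--▸ m8
  m6 = 0 | (0 | 0) has moves deadlocked
  m7 = 0 | 0 | 0 has moves deadlocked
  m8 = 0\{b,c,d} has moves deadlocked
Reachable graph of Q (9 states):
  n0 = (c.0 + c.0) | b.(0 | 0) + c.((0 + 0) | (0 + 0)) + (a.(0 | 0 | c.0) + c.b.0\{b,c,d}) has moves --a--▸ n1, --b--▸ n2, --c--▸ n3, --c--▸ n4, --c--▸ n5
  n1 = 0 | 0 | c.0 has moves --c--▸ n6
  n2 = (c.0 + c.0) | (0 | 0) has moves --c--▸ n7
  n3 = (0 + 0) | (0 + 0) has moves deadlocked
  n4 = 0 | b.(0 | 0) has moves --b--▸ n7
  n5 = b.0\{b,c,d} has moves --b--▸ n8
  n6 = 0 | 0 | 0 has moves deadlocked
  n7 = 0 | (0 | 0) has moves deadlocked
  n8 = 0\{b,c,d} has moves deadlocked
Executing ca from P (initial set {m0}):
  step 1 (c): {m3, m4, m5}
  step 2 (a): {m6}
  — P admits the full trace.
Executing ca from Q (initial set {n0}):
  step 1 (c): {n3, n4, n5}
  step 2 (a): ∅  — Q cannot continue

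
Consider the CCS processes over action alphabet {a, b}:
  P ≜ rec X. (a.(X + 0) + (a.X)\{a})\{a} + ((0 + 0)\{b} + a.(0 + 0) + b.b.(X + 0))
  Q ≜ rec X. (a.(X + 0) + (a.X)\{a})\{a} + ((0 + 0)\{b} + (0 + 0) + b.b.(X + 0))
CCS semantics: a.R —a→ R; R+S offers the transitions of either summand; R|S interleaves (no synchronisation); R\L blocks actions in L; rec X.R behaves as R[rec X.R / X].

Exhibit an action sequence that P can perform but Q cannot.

a

LTS(P): 4 reachable states
  m0 = rec X. (a.(X + 0) + (a.X)\{a})\{a} + ((0 + 0)\{b} + a.(0 + 0) + b.b.(X + 0)) | —a→ m1, —b→ m2
  m1 = 0 + 0 | stopped
  m2 = b.((rec X. (a.(X + 0) + (a.X)\{a})\{a} + ((0 + 0)\{b} + a.(0 + 0) + b.b.(X + 0))) + 0) | —b→ m3
  m3 = (rec X. (a.(X + 0) + (a.X)\{a})\{a} + ((0 + 0)\{b} + a.(0 + 0) + b.b.(X + 0))) + 0 | —a→ m1, —b→ m2
LTS(Q): 3 reachable states
  n0 = rec X. (a.(X + 0) + (a.X)\{a})\{a} + ((0 + 0)\{b} + (0 + 0) + b.b.(X + 0)) | —b→ n1
  n1 = b.((rec X. (a.(X + 0) + (a.X)\{a})\{a} + ((0 + 0)\{b} + (0 + 0) + b.b.(X + 0))) + 0) | —b→ n2
  n2 = (rec X. (a.(X + 0) + (a.X)\{a})\{a} + ((0 + 0)\{b} + (0 + 0) + b.b.(X + 0))) + 0 | —b→ n1
Trace ⟨a⟩ through P, begin at {m0}:
  step 1 (a): {m1}
  — P admits the full trace.
Trace ⟨a⟩ through Q, begin at {n0}:
  step 1 (a): ∅  — Q cannot continue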